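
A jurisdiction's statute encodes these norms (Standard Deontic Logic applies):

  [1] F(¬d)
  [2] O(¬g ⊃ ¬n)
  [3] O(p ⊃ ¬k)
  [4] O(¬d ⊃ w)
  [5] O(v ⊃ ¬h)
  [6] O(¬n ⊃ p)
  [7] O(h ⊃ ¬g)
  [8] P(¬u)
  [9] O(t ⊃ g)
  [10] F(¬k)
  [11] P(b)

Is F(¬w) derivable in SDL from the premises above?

Premise 4 is O(¬d ⊃ w), but O(¬d) is not derivable from the premises, so it does not yield O(w).
No other premise forces O(w). An ideal world satisfying every premise can still have ¬w true, so F(¬w) is not derivable.

No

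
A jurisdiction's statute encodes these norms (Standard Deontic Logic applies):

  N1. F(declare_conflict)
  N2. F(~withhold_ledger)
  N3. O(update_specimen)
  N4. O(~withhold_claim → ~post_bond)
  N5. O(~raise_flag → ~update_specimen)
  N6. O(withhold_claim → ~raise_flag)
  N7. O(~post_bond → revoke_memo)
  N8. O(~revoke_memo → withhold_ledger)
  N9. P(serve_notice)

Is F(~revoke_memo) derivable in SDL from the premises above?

Yes

Premise 3 gives O(update_specimen).
Premise 5, O(~raise_flag → ~update_specimen), contraposes to O(update_specimen → raise_flag); with O(update_specimen) we get O(raise_flag).
The contrapositive of premise 6 (O(withhold_claim → ~raise_flag)) is O(raise_flag → ~withhold_claim), and O(raise_flag) is already established, so O(~withhold_claim).
Premise 4 is O(~withhold_claim → ~post_bond); since O(~withhold_claim), deontic closure gives O(~post_bond).
Applying K to premise 7 (O(~post_bond → revoke_memo)) and O(~post_bond) yields O(revoke_memo).
Premises 1, 2, 8, 9 do not contribute to this derivation.
So O(revoke_memo) holds, i.e. F(~revoke_memo). The claim follows.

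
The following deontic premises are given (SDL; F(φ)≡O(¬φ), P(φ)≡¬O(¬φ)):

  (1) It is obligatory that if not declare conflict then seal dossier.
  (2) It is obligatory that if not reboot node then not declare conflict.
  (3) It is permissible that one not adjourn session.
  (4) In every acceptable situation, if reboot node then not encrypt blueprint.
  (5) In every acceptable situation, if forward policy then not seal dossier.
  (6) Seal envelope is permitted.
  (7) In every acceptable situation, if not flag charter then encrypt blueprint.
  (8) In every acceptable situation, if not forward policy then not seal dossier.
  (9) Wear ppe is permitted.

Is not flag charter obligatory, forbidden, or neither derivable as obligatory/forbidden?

By case analysis on forward_policy: premise 5 gives O(forward_policy → ¬seal_dossier) and premise 8 gives O(¬forward_policy → ¬seal_dossier), so O(¬seal_dossier) either way.
Premise 1, O(¬declare_conflict → seal_dossier), contraposes to O(¬seal_dossier → declare_conflict); with O(¬seal_dossier) we get O(declare_conflict).
The contrapositive of premise 2 (O(¬reboot_node → ¬declare_conflict)) is O(declare_conflict → reboot_node), and O(declare_conflict) is already established, so O(reboot_node).
From O(reboot_node) and premise 4, O(reboot_node → ¬encrypt_blueprint), we obtain O(¬encrypt_blueprint).
Premise 7, O(¬flag_charter → encrypt_blueprint), contraposes to O(¬encrypt_blueprint → flag_charter); with O(¬encrypt_blueprint) we get O(flag_charter).
Premises 3, 6, 9 do not contribute to this derivation.
Thus O(flag_charter), which is F(¬flag_charter): ¬flag_charter is forbidden.

Forbidden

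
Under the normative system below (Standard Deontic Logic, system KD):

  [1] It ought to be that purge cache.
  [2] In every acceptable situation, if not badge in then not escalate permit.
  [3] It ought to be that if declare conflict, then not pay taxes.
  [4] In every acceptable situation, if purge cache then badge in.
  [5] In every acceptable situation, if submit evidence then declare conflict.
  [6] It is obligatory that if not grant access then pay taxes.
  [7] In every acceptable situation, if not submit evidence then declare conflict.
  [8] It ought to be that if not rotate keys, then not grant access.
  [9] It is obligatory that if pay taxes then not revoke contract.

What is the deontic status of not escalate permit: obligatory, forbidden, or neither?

Premise 2 is O(¬badge_in → ¬escalate_permit), but O(¬badge_in) is not derivable from the premises, so it does not yield O(¬escalate_permit).
No premise or chain of K-axiom applications forces O(¬escalate_permit), and none forces O(escalate_permit). So ¬escalate_permit is neither obligatory nor forbidden under these norms.

Neither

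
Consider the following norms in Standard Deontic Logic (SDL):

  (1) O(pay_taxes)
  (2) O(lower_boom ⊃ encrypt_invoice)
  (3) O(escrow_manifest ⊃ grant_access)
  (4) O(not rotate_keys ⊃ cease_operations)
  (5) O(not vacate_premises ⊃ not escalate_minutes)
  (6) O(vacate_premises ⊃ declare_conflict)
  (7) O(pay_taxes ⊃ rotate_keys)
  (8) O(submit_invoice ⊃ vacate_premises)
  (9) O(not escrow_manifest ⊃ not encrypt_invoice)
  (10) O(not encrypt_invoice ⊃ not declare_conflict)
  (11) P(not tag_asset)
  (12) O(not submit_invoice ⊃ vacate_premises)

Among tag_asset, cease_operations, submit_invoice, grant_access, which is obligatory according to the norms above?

By case analysis on not submit_invoice: premise 12 gives O(not submit_invoice ⊃ vacate_premises) and premise 8 gives O(submit_invoice ⊃ vacate_premises), so O(vacate_premises) either way.
With premise 6, O(vacate_premises ⊃ declare_conflict), the K-axiom yields O(declare_conflict).
Premise 10, O(not encrypt_invoice ⊃ not declare_conflict), contraposes to O(declare_conflict ⊃ encrypt_invoice); with O(declare_conflict) we get O(encrypt_invoice).
Premise 9, O(not escrow_manifest ⊃ not encrypt_invoice), contraposes to O(encrypt_invoice ⊃ escrow_manifest); with O(encrypt_invoice) we get O(escrow_manifest).
Premise 3 is O(escrow_manifest ⊃ grant_access); since O(escrow_manifest), deontic closure gives O(grant_access).
So O(grant_access) holds — grant_access is obligatory. None of the other listed options is made obligatory by any chain of premises.

grant_access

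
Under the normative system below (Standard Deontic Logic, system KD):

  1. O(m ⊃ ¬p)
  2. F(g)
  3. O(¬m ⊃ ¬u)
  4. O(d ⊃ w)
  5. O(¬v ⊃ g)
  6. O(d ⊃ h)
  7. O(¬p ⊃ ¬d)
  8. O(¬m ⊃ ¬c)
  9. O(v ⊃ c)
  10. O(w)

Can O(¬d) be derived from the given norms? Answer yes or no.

Yes

Premise 2, F(g), is equivalent to O(¬g).
Premise 5, O(¬v ⊃ g), contraposes to O(¬g ⊃ v); with O(¬g) we get O(v).
Applying K to premise 9 (O(v ⊃ c)) and O(v) yields O(c).
Premise 8 is O(¬m ⊃ ¬c); contrapositively O(c ⊃ m). Since O(c) holds, K gives O(m).
With premise 1, O(m ⊃ ¬p), the K-axiom yields O(¬p).
Premise 7 is O(¬p ⊃ ¬d); since O(¬p), deontic closure gives O(¬d).
Premises 3, 4, 6, 10 do not contribute to this derivation.
So O(¬d) follows.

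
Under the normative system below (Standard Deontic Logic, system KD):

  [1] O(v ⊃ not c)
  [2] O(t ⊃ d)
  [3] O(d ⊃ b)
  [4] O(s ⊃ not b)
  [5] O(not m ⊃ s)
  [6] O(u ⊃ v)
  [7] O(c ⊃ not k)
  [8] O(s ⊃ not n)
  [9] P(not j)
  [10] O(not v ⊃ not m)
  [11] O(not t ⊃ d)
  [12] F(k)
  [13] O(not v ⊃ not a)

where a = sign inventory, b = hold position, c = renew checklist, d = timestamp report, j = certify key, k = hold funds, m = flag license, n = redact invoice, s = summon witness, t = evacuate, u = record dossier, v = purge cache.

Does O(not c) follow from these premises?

Yes

Premises 2 and 11 are O(t ⊃ d) and O(not t ⊃ d); every ideal world satisfies t or not t, so in either case d holds — hence O(d).
Applying K to premise 3 (O(d ⊃ b)) and O(d) yields O(b).
Premise 4 is O(s ⊃ not b); contrapositively O(b ⊃ not s). Since O(b) holds, K gives O(not s).
The contrapositive of premise 5 (O(not m ⊃ s)) is O(not s ⊃ m), and O(not s) is already established, so O(m).
Premise 10, O(not v ⊃ not m), contraposes to O(m ⊃ v); with O(m) we get O(v).
Applying K to premise 1 (O(v ⊃ not c)) and O(v) yields O(not c).
Premises 6, 7, 8, 9, 12, 13 do not contribute to this derivation.
So O(not c) follows.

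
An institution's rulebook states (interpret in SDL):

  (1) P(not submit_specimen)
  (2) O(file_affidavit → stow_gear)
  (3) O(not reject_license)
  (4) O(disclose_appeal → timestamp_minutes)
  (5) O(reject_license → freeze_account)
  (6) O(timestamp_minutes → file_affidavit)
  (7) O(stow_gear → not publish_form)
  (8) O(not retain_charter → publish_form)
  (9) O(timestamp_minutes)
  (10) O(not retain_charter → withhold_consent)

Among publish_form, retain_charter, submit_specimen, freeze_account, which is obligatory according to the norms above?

retain_charter

Premise 9 gives O(timestamp_minutes).
With premise 6, O(timestamp_minutes → file_affidavit), the K-axiom yields O(file_affidavit).
From O(file_affidavit) and premise 2, O(file_affidavit → stow_gear), we obtain O(stow_gear).
Applying K to premise 7 (O(stow_gear → not publish_form)) and O(stow_gear) yields O(not publish_form).
The contrapositive of premise 8 (O(not retain_charter → publish_form)) is O(not publish_form → retain_charter), and O(not publish_form) is already established, so O(retain_charter).
So O(retain_charter) holds — retain_charter is obligatory. None of the other listed options is made obligatory by any chain of premises.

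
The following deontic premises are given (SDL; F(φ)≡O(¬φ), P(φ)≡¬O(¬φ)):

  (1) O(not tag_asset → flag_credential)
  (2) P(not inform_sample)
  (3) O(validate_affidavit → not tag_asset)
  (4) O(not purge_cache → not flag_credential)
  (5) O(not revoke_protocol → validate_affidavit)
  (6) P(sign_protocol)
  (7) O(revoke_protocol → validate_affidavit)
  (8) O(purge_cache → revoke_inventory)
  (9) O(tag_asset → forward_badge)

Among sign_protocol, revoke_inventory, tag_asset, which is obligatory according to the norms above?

Premises 5 and 7 are O(not revoke_protocol → validate_affidavit) and O(revoke_protocol → validate_affidavit); every ideal world satisfies not revoke_protocol or revoke_protocol, so in either case validate_affidavit holds — hence O(validate_affidavit).
From O(validate_affidavit) and premise 3, O(validate_affidavit → not tag_asset), we obtain O(not tag_asset).
Applying K to premise 1 (O(not tag_asset → flag_credential)) and O(not tag_asset) yields O(flag_credential).
Premise 4, O(not purge_cache → not flag_credential), contraposes to O(flag_credential → purge_cache); with O(flag_credential) we get O(purge_cache).
Premise 8 is O(purge_cache → revoke_inventory); since O(purge_cache), deontic closure gives O(revoke_inventory).
So O(revoke_inventory) holds — revoke_inventory is obligatory. None of the other listed options is made obligatory by any chain of premises.

revoke_inventory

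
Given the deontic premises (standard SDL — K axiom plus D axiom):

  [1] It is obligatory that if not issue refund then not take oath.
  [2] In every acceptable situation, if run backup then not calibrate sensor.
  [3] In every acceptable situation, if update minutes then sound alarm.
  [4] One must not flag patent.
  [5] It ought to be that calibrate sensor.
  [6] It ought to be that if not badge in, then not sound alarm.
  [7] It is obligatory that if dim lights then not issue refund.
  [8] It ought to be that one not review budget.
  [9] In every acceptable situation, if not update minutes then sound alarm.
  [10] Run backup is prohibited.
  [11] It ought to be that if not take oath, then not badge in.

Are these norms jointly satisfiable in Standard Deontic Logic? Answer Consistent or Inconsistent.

Consistent

Premise 2 is O(run_backup → ¬calibrate_sensor), but O(run_backup) is not derivable from the premises, so it does not yield O(¬calibrate_sensor).
So O(¬calibrate_sensor) is not derivable, and the apparent clash with O(calibrate_sensor) does not arise.
A world satisfying every obligation exists (e.g. badge_in=true, calibrate_sensor=true, dim_lights=false, flag_patent=false, issue_refund=true, review_budget=false, run_backup=false, sound_alarm=true, take_oath=true, update_minutes=false); no atom is both obligatory and forbidden, so the set is consistent.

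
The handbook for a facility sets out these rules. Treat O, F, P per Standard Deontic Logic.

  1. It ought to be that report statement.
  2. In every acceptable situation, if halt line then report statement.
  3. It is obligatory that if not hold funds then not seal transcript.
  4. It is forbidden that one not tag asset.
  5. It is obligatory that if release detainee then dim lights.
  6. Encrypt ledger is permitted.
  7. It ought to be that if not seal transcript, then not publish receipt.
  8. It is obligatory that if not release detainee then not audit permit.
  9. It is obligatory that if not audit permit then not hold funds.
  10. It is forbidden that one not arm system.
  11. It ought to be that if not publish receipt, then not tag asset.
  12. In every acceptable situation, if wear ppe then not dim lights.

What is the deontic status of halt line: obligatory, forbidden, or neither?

Neither

Premise 2 is O(halt_line → report_statement); even if O(report_statement) held, inferring O(halt_line) would be affirming the consequent — invalid.
No premise or chain of K-axiom applications forces O(halt_line), and none forces O(¬halt_line). So halt_line is neither obligatory nor forbidden under these norms.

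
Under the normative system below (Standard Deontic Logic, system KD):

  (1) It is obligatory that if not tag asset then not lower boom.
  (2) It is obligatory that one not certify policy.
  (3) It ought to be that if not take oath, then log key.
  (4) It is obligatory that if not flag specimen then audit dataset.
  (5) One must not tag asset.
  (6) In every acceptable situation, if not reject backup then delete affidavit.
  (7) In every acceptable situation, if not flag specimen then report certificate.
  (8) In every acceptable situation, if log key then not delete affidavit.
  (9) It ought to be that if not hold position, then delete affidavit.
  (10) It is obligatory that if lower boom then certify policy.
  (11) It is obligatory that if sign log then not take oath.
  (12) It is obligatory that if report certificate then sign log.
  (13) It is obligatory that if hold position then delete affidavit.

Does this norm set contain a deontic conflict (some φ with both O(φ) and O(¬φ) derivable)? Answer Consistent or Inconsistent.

Consistent

Premise 10 is O(lower_boom → certify_policy), but O(lower_boom) is not derivable from the premises, so it does not yield O(certify_policy).
So O(certify_policy) is not derivable, and the apparent clash with O(¬certify_policy) does not arise.
A world satisfying every obligation exists (e.g. audit_dataset=false, certify_policy=false, delete_affidavit=true, flag_specimen=true, hold_position=false, log_key=false, lower_boom=false, reject_backup=false, report_certificate=false, sign_log=false, tag_asset=false, take_oath=true); no atom is both obligatory and forbidden, so the set is consistent.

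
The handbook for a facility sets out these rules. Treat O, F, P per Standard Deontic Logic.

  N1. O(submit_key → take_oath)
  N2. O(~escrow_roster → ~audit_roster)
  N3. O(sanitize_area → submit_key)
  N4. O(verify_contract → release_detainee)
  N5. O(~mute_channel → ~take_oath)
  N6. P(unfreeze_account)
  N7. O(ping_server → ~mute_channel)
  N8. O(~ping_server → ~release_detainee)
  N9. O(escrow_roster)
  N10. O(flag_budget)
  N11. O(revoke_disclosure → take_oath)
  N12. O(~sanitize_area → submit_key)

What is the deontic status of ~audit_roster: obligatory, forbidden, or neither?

Neither

Premise 2 is O(~escrow_roster → ~audit_roster), but O(~escrow_roster) is not derivable from the premises, so it does not yield O(~audit_roster).
No premise or chain of K-axiom applications forces O(~audit_roster), and none forces O(audit_roster). So ~audit_roster is neither obligatory nor forbidden under these norms.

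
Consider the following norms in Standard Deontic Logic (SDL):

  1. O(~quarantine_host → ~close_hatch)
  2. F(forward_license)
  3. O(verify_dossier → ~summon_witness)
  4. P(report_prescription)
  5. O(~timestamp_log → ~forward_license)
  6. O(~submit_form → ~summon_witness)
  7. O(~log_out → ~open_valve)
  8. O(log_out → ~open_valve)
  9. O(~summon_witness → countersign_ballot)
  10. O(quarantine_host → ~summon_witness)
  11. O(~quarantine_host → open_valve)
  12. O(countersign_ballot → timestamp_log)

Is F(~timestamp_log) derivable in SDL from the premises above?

Yes

Premises 7 and 8 cover both cases: O(~log_out → ~open_valve) and O(log_out → ~open_valve). Since ~log_out ∨ log_out is a tautology, O(~open_valve) follows.
Premise 11 is O(~quarantine_host → open_valve); contrapositively O(~open_valve → quarantine_host). Since O(~open_valve) holds, K gives O(quarantine_host).
From O(quarantine_host) and premise 10, O(quarantine_host → ~summon_witness), we obtain O(~summon_witness).
Applying K to premise 9 (O(~summon_witness → countersign_ballot)) and O(~summon_witness) yields O(countersign_ballot).
From O(countersign_ballot) and premise 12, O(countersign_ballot → timestamp_log), we obtain O(timestamp_log).
Premises 1, 2, 3, 4, 5, 6 do not contribute to this derivation.
So O(timestamp_log) holds, i.e. F(~timestamp_log). The claim follows.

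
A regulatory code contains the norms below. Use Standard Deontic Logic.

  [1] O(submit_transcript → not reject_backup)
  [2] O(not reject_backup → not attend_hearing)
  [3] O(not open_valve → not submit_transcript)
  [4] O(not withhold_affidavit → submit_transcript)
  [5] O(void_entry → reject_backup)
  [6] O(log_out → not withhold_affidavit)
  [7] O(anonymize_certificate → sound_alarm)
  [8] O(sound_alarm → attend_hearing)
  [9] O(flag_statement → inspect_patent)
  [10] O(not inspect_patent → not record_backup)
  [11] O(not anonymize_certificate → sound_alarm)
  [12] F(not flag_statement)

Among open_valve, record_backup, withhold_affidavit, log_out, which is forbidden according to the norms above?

Premises 11 and 7 cover both cases: O(not anonymize_certificate → sound_alarm) and O(anonymize_certificate → sound_alarm). Since not anonymize_certificate ∨ anonymize_certificate is a tautology, O(sound_alarm) follows.
From O(sound_alarm) and premise 8, O(sound_alarm → attend_hearing), we obtain O(attend_hearing).
Premise 2, O(not reject_backup → not attend_hearing), contraposes to O(attend_hearing → reject_backup); with O(attend_hearing) we get O(reject_backup).
Premise 1 is O(submit_transcript → not reject_backup); contrapositively O(reject_backup → not submit_transcript). Since O(reject_backup) holds, K gives O(not submit_transcript).
Premise 4 is O(not withhold_affidavit → submit_transcript); contrapositively O(not submit_transcript → withhold_affidavit). Since O(not submit_transcript) holds, K gives O(withhold_affidavit).
Premise 6 is O(log_out → not withhold_affidavit); contrapositively O(withhold_affidavit → not log_out). Since O(withhold_affidavit) holds, K gives O(not log_out).
So O(not log_out) holds, i.e. log_out is forbidden. None of the other listed options is forbidden under the premises.

log_out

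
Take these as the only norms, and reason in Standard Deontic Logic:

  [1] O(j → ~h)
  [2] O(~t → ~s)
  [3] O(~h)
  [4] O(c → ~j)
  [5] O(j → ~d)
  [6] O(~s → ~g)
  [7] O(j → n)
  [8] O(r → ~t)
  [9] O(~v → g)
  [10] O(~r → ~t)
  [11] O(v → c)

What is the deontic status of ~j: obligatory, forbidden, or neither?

Obligatory

Premises 8 and 10 are O(r → ~t) and O(~r → ~t); every ideal world satisfies r or ~r, so in either case ~t holds — hence O(~t).
Applying K to premise 2 (O(~t → ~s)) and O(~t) yields O(~s).
With premise 6, O(~s → ~g), the K-axiom yields O(~g).
The contrapositive of premise 9 (O(~v → g)) is O(~g → v), and O(~g) is already established, so O(v).
Applying K to premise 11 (O(v → c)) and O(v) yields O(c).
From O(c) and premise 4, O(c → ~j), we obtain O(~j).
Premises 1, 3, 5, 7 do not contribute to this derivation.
Hence ~j is obligatory.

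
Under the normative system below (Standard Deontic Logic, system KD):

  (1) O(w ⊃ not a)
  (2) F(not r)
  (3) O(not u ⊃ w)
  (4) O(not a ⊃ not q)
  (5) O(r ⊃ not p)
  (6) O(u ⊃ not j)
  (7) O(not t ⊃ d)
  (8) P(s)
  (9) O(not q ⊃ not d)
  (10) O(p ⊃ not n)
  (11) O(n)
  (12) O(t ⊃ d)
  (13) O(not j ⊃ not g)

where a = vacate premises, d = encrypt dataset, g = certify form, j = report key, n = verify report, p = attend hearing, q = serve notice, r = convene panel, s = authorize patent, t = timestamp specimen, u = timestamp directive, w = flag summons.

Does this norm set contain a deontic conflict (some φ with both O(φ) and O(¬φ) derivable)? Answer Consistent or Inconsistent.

Premise 10 is O(p ⊃ not n), but O(p) is not derivable from the premises, so it does not yield O(not n).
So O(not n) is not derivable, and the apparent clash with O(n) does not arise.
A world satisfying every obligation exists (e.g. a=true, d=true, g=false, j=false, n=true, p=false, q=true, r=true, s=false, t=false, u=true, w=false); no atom is both obligatory and forbidden, so the set is consistent.

Consistent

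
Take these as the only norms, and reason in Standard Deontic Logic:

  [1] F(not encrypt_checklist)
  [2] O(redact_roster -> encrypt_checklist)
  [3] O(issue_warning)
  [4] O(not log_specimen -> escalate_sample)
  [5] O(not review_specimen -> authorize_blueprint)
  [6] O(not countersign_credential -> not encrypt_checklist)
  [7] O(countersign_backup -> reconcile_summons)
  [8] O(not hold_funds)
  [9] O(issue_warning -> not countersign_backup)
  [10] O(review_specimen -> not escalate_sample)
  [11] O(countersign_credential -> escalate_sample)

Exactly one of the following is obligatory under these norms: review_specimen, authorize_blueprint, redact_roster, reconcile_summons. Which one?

authorize_blueprint

Premise 1, F(not encrypt_checklist), is equivalent to O(encrypt_checklist).
Premise 6, O(not countersign_credential -> not encrypt_checklist), contraposes to O(encrypt_checklist -> countersign_credential); with O(encrypt_checklist) we get O(countersign_credential).
Applying K to premise 11 (O(countersign_credential -> escalate_sample)) and O(countersign_credential) yields O(escalate_sample).
Premise 10, O(review_specimen -> not escalate_sample), contraposes to O(escalate_sample -> not review_specimen); with O(escalate_sample) we get O(not review_specimen).
Applying K to premise 5 (O(not review_specimen -> authorize_blueprint)) and O(not review_specimen) yields O(authorize_blueprint).
So O(authorize_blueprint) holds — authorize_blueprint is obligatory. None of the other listed options is made obligatory by any chain of premises.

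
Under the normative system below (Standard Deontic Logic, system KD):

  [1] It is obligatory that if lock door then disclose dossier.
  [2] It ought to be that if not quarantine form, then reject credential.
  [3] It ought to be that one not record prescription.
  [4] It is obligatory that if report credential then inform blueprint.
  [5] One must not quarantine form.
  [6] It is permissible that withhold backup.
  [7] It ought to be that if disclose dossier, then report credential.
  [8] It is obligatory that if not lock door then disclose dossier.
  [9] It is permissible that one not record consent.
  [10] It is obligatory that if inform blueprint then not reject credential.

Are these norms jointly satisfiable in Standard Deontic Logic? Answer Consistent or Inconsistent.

By case analysis on ¬lock_door: premise 8 gives O(¬lock_door → disclose_dossier) and premise 1 gives O(lock_door → disclose_dossier), so O(disclose_dossier) either way.
Premise 7 is O(disclose_dossier → report_credential); since O(disclose_dossier), deontic closure gives O(report_credential).
Applying K to premise 4 (O(report_credential → inform_blueprint)) and O(report_credential) yields O(inform_blueprint).
Applying K to premise 10 (O(inform_blueprint → ¬reject_credential)) and O(inform_blueprint) yields O(¬reject_credential).
Premise 2 is O(¬quarantine_form → reject_credential); contrapositively O(¬reject_credential → quarantine_form). Since O(¬reject_credential) holds, K gives O(quarantine_form).
But premise 5, F(quarantine_form), means O(¬quarantine_form).
We now have both O(quarantine_form) and O(¬quarantine_form) — quarantine_form is simultaneously obligatory and forbidden, violating the D-axiom.

Inconsistent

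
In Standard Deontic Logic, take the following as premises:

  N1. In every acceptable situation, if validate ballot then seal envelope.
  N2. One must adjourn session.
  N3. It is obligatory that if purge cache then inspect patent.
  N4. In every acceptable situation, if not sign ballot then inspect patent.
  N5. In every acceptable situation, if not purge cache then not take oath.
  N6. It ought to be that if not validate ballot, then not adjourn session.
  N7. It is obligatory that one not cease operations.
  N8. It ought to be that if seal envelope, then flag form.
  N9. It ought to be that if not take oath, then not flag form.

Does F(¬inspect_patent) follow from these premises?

From premise 2 we have O(adjourn_session).
Premise 6 is O(¬validate_ballot → ¬adjourn_session); contrapositively O(adjourn_session → validate_ballot). Since O(adjourn_session) holds, K gives O(validate_ballot).
Premise 1 is O(validate_ballot → seal_envelope); since O(validate_ballot), deontic closure gives O(seal_envelope).
Applying K to premise 8 (O(seal_envelope → flag_form)) and O(seal_envelope) yields O(flag_form).
Premise 9, O(¬take_oath → ¬flag_form), contraposes to O(flag_form → take_oath); with O(flag_form) we get O(take_oath).
Premise 5 is O(¬purge_cache → ¬take_oath); contrapositively O(take_oath → purge_cache). Since O(take_oath) holds, K gives O(purge_cache).
From O(purge_cache) and premise 3, O(purge_cache → inspect_patent), we obtain O(inspect_patent).
Premises 4, 7 do not contribute to this derivation.
So O(inspect_patent) holds, i.e. F(¬inspect_patent). The claim follows.

Yes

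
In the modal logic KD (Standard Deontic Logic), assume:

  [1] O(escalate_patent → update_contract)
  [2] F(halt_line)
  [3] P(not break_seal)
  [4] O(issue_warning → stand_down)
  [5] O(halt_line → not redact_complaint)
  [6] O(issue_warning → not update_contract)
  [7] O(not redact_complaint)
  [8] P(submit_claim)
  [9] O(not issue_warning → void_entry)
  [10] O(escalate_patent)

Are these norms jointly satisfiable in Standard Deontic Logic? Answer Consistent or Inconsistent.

Consistent

Premise 5 is O(halt_line → not redact_complaint); even if O(not redact_complaint) held, inferring O(halt_line) would be affirming the consequent — invalid.
So O(halt_line) is not derivable, and the apparent clash with O(not halt_line) does not arise.
A world satisfying every obligation exists (e.g. break_seal=false, escalate_patent=true, halt_line=false, issue_warning=false, redact_complaint=false, stand_down=false, submit_claim=false, update_contract=true, void_entry=true); no atom is both obligatory and forbidden, so the set is consistent.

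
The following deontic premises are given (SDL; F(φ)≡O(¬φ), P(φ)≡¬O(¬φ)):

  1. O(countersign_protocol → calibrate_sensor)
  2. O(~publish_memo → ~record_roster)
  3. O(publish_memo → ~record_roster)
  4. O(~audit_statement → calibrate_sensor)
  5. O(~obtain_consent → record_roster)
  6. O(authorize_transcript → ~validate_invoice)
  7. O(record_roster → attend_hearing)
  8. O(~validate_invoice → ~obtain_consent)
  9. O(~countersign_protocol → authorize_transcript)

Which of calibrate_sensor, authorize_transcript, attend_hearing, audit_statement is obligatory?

calibrate_sensor

Premises 3 and 2 are O(publish_memo → ~record_roster) and O(~publish_memo → ~record_roster); every ideal world satisfies publish_memo or ~publish_memo, so in either case ~record_roster holds — hence O(~record_roster).
Premise 5 is O(~obtain_consent → record_roster); contrapositively O(~record_roster → obtain_consent). Since O(~record_roster) holds, K gives O(obtain_consent).
Premise 8, O(~validate_invoice → ~obtain_consent), contraposes to O(obtain_consent → validate_invoice); with O(obtain_consent) we get O(validate_invoice).
Premise 6 is O(authorize_transcript → ~validate_invoice); contrapositively O(validate_invoice → ~authorize_transcript). Since O(validate_invoice) holds, K gives O(~authorize_transcript).
Premise 9, O(~countersign_protocol → authorize_transcript), contraposes to O(~authorize_transcript → countersign_protocol); with O(~authorize_transcript) we get O(countersign_protocol).
From O(countersign_protocol) and premise 1, O(countersign_protocol → calibrate_sensor), we obtain O(calibrate_sensor).
So O(calibrate_sensor) holds — calibrate_sensor is obligatory. None of the other listed options is made obligatory by any chain of premises.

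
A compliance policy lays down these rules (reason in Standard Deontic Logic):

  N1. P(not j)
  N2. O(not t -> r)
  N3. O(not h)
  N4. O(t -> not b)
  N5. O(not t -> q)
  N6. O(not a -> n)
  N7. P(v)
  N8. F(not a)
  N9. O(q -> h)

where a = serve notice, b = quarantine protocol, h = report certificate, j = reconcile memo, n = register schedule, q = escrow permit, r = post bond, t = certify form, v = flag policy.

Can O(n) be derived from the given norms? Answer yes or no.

Premise 6 is O(not a -> n), but O(not a) is not derivable from the premises, so it does not yield O(n).
No other premise forces O(n). An ideal world satisfying every premise can still have n false, so O(n) is not derivable.

No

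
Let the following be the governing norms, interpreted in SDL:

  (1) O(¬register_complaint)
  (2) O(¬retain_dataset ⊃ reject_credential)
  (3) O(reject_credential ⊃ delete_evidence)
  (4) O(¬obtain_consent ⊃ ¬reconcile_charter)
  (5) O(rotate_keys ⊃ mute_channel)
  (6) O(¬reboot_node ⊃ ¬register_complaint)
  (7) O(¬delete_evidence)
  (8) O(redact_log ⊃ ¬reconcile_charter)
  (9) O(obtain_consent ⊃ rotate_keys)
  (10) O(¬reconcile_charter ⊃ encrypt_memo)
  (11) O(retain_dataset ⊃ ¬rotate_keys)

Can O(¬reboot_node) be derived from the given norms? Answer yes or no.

No

Premise 6 is O(¬reboot_node ⊃ ¬register_complaint); even if O(¬register_complaint) held, inferring O(¬reboot_node) would be affirming the consequent — invalid.
No other premise forces O(¬reboot_node). An ideal world satisfying every premise can still have ¬reboot_node false, so O(¬reboot_node) is not derivable.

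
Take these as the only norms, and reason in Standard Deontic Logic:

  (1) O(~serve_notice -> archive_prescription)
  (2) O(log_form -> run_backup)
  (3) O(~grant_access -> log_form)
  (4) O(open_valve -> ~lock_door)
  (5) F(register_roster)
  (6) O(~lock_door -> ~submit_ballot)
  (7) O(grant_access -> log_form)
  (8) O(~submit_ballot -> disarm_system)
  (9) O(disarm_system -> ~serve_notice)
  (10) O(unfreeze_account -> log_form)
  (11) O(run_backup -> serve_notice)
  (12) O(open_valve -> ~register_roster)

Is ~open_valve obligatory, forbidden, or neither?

Obligatory

Premises 3 and 7 are O(~grant_access -> log_form) and O(grant_access -> log_form); every ideal world satisfies ~grant_access or grant_access, so in either case log_form holds — hence O(log_form).
Premise 2 is O(log_form -> run_backup); since O(log_form), deontic closure gives O(run_backup).
Premise 11 is O(run_backup -> serve_notice); since O(run_backup), deontic closure gives O(serve_notice).
The contrapositive of premise 9 (O(disarm_system -> ~serve_notice)) is O(serve_notice -> ~disarm_system), and O(serve_notice) is already established, so O(~disarm_system).
Premise 8, O(~submit_ballot -> disarm_system), contraposes to O(~disarm_system -> submit_ballot); with O(~disarm_system) we get O(submit_ballot).
The contrapositive of premise 6 (O(~lock_door -> ~submit_ballot)) is O(submit_ballot -> lock_door), and O(submit_ballot) is already established, so O(lock_door).
Premise 4, O(open_valve -> ~lock_door), contraposes to O(lock_door -> ~open_valve); with O(lock_door) we get O(~open_valve).
Premises 1, 5, 10, 12 do not contribute to this derivation.
Hence ~open_valve is obligatory.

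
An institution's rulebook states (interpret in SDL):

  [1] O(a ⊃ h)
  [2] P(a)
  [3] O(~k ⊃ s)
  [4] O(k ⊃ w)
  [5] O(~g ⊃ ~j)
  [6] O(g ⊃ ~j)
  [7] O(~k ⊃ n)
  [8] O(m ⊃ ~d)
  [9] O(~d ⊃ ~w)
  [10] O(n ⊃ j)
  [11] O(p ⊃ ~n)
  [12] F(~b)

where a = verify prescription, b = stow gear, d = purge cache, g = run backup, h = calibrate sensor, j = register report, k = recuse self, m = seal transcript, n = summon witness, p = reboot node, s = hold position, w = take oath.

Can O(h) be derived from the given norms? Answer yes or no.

No

Premise 1 is O(a ⊃ h), but O(a) is not derivable from the premises (the permission P(a) asserts only ~O(~a), not O(a)), so it does not yield O(h).
No other premise forces O(h). An ideal world satisfying every premise can still have h false, so O(h) is not derivable.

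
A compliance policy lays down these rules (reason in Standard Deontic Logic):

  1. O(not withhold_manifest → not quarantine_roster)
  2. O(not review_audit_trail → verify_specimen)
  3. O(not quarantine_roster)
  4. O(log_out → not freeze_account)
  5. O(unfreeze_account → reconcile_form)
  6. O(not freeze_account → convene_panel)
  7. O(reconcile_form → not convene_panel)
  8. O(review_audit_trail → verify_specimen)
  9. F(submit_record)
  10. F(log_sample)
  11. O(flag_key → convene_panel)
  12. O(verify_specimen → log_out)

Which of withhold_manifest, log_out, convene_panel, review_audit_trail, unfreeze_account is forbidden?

By case analysis on review_audit_trail: premise 8 gives O(review_audit_trail → verify_specimen) and premise 2 gives O(not review_audit_trail → verify_specimen), so O(verify_specimen) either way.
From O(verify_specimen) and premise 12, O(verify_specimen → log_out), we obtain O(log_out).
Applying K to premise 4 (O(log_out → not freeze_account)) and O(log_out) yields O(not freeze_account).
Premise 6 is O(not freeze_account → convene_panel); since O(not freeze_account), deontic closure gives O(convene_panel).
The contrapositive of premise 7 (O(reconcile_form → not convene_panel)) is O(convene_panel → not reconcile_form), and O(convene_panel) is already established, so O(not reconcile_form).
The contrapositive of premise 5 (O(unfreeze_account → reconcile_form)) is O(not reconcile_form → not unfreeze_account), and O(not reconcile_form) is already established, so O(not unfreeze_account).
So O(not unfreeze_account) holds, i.e. unfreeze_account is forbidden. None of the other listed options is forbidden under the premises.

unfreeze_account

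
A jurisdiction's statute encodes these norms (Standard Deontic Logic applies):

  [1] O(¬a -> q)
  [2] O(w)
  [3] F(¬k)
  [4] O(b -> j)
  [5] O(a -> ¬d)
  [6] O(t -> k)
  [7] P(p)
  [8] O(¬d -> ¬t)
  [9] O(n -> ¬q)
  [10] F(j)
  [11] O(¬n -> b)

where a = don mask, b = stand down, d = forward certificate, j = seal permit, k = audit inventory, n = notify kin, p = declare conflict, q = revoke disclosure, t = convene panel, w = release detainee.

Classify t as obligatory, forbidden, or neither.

Forbidden

Premise 10 is F(j), i.e. O(¬j).
Premise 4, O(b -> j), contraposes to O(¬j -> ¬b); with O(¬j) we get O(¬b).
The contrapositive of premise 11 (O(¬n -> b)) is O(¬b -> n), and O(¬b) is already established, so O(n).
With premise 9, O(n -> ¬q), the K-axiom yields O(¬q).
The contrapositive of premise 1 (O(¬a -> q)) is O(¬q -> a), and O(¬q) is already established, so O(a).
Premise 5 is O(a -> ¬d); since O(a), deontic closure gives O(¬d).
Premise 8 is O(¬d -> ¬t); since O(¬d), deontic closure gives O(¬t).
Premises 2, 3, 6, 7 do not contribute to this derivation.
Thus O(¬t), which is F(t): t is forbidden.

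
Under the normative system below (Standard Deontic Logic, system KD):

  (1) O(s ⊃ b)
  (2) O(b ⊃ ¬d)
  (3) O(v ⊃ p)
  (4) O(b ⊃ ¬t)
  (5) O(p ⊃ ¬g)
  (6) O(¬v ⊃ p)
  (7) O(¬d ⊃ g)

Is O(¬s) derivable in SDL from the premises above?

By case analysis on v: premise 3 gives O(v ⊃ p) and premise 6 gives O(¬v ⊃ p), so O(p) either way.
Premise 5 is O(p ⊃ ¬g); since O(p), deontic closure gives O(¬g).
Premise 7, O(¬d ⊃ g), contraposes to O(¬g ⊃ d); with O(¬g) we get O(d).
Premise 2 is O(b ⊃ ¬d); contrapositively O(d ⊃ ¬b). Since O(d) holds, K gives O(¬b).
The contrapositive of premise 1 (O(s ⊃ b)) is O(¬b ⊃ ¬s), and O(¬b) is already established, so O(¬s).
Premise 4 does not contribute to this derivation.
So O(¬s) follows.

Yes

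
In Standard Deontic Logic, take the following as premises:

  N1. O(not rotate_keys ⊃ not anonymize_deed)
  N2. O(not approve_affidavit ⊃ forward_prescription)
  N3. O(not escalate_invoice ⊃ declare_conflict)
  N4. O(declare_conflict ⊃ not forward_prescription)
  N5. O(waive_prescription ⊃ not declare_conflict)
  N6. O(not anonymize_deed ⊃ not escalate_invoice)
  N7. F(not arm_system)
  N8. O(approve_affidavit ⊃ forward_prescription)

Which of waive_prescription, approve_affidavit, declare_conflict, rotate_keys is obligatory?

rotate_keys

By case analysis on approve_affidavit: premise 8 gives O(approve_affidavit ⊃ forward_prescription) and premise 2 gives O(not approve_affidavit ⊃ forward_prescription), so O(forward_prescription) either way.
The contrapositive of premise 4 (O(declare_conflict ⊃ not forward_prescription)) is O(forward_prescription ⊃ not declare_conflict), and O(forward_prescription) is already established, so O(not declare_conflict).
The contrapositive of premise 3 (O(not escalate_invoice ⊃ declare_conflict)) is O(not declare_conflict ⊃ escalate_invoice), and O(not declare_conflict) is already established, so O(escalate_invoice).
The contrapositive of premise 6 (O(not anonymize_deed ⊃ not escalate_invoice)) is O(escalate_invoice ⊃ anonymize_deed), and O(escalate_invoice) is already established, so O(anonymize_deed).
Premise 1, O(not rotate_keys ⊃ not anonymize_deed), contraposes to O(anonymize_deed ⊃ rotate_keys); with O(anonymize_deed) we get O(rotate_keys).
So O(rotate_keys) holds — rotate_keys is obligatory. None of the other listed options is made obligatory by any chain of premises.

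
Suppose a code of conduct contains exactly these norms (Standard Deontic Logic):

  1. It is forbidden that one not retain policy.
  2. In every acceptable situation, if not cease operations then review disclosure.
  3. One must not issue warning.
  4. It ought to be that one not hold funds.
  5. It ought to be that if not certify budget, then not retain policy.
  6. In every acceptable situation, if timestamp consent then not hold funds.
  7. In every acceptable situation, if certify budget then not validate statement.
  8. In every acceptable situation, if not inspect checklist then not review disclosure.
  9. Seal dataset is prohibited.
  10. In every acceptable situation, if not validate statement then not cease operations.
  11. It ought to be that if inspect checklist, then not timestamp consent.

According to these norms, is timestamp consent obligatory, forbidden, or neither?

Premise 1 is F(¬retain_policy), i.e. O(retain_policy).
Premise 5 is O(¬certify_budget → ¬retain_policy); contrapositively O(retain_policy → certify_budget). Since O(retain_policy) holds, K gives O(certify_budget).
Applying K to premise 7 (O(certify_budget → ¬validate_statement)) and O(certify_budget) yields O(¬validate_statement).
Applying K to premise 10 (O(¬validate_statement → ¬cease_operations)) and O(¬validate_statement) yields O(¬cease_operations).
Applying K to premise 2 (O(¬cease_operations → review_disclosure)) and O(¬cease_operations) yields O(review_disclosure).
The contrapositive of premise 8 (O(¬inspect_checklist → ¬review_disclosure)) is O(review_disclosure → inspect_checklist), and O(review_disclosure) is already established, so O(inspect_checklist).
With premise 11, O(inspect_checklist → ¬timestamp_consent), the K-axiom yields O(¬timestamp_consent).
Premises 3, 4, 6, 9 do not contribute to this derivation.
Thus O(¬timestamp_consent), which is F(timestamp_consent): timestamp_consent is forbidden.

Forbidden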